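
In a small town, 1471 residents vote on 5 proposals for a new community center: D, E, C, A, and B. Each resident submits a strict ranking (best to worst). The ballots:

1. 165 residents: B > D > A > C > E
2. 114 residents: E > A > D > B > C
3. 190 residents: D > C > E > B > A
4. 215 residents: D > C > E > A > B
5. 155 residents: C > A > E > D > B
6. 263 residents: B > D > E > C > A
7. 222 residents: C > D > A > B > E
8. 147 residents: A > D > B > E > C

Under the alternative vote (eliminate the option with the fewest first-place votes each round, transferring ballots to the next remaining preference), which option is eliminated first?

Round 1: D 405, E 114, C 377, A 147, B 428. Eliminate E.

E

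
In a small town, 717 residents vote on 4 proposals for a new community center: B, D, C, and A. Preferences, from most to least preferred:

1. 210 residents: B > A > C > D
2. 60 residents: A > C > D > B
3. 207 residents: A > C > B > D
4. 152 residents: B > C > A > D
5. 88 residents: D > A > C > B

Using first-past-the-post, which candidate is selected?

B

First-place votes: B 362, D 88, C 0, A 267.
B has the most first-place votes.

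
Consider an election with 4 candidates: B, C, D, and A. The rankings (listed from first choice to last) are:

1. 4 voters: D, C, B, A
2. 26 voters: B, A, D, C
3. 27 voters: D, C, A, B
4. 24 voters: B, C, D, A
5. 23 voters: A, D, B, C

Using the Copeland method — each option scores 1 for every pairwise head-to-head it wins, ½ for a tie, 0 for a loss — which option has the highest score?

D

B: beats C and A; loses to D → score 2.
C: beats A; loses to B and D → score 1.
D: beats B, C, and A → score 3.
A: loses to B, C, and D → score 0.
D has the best pairwise record.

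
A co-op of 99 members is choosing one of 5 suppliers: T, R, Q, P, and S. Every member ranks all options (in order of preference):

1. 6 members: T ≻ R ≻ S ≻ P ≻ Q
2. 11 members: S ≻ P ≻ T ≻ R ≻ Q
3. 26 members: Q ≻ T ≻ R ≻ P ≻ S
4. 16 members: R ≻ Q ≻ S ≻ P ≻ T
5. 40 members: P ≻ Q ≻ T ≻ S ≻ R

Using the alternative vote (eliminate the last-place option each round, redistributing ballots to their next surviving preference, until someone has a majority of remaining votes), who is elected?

P

Round 1: T 6, R 16, Q 26, P 40, S 11. Eliminate T.
Round 2: R 22, Q 26, P 40, S 11. Eliminate S.
Round 3: R 22, Q 26, P 51. P has a majority.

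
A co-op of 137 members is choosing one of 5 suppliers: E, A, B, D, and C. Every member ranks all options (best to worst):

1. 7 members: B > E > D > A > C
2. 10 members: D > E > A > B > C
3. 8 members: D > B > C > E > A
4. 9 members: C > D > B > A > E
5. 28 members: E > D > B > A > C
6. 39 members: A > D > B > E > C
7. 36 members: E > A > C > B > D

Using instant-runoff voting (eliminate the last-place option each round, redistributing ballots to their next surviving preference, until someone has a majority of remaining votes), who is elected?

Round 1: E 64, A 39, B 7, D 18, C 9. Eliminate B.
Round 2: E 71, A 39, D 18, C 9. E has a majority.

E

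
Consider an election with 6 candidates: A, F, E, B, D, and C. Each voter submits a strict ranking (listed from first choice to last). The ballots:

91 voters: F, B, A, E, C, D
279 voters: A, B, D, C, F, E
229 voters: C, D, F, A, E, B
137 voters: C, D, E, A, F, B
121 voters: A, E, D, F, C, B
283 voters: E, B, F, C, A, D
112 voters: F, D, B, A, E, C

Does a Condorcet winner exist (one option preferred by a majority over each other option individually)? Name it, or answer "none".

Checking pairwise contests:
F beats A 715–537.
D beats F 766–486.
A beats E 832–420.
A beats B 766–486.
A beats D 774–478.
B beats C 765–487.
Every option loses at least one head-to-head, so there is no Condorcet winner.

none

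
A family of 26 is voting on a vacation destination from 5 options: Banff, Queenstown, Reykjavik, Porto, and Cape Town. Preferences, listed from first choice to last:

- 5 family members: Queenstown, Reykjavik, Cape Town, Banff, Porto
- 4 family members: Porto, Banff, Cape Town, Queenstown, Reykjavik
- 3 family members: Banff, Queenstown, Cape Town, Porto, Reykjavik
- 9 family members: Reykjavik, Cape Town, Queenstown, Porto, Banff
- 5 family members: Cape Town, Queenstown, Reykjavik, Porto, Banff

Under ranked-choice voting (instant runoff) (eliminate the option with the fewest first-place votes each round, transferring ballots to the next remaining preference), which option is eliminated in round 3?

Round 1: Banff 3, Queenstown 5, Reykjavik 9, Porto 4, Cape Town 5. Eliminate Banff.
Round 2: Queenstown 8, Reykjavik 9, Porto 4, Cape Town 5. Eliminate Porto.
Round 3: Queenstown 8, Reykjavik 9, Cape Town 9. Eliminate Queenstown.

Queenstown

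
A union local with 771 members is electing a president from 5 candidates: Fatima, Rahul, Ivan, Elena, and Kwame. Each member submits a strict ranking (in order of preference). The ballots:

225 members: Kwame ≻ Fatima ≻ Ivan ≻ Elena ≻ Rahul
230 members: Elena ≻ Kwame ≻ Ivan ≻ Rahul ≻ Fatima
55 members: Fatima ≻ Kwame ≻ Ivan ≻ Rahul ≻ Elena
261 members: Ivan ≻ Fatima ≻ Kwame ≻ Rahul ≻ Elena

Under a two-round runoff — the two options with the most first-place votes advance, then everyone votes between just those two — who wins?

Round 1 first-place votes: Fatima 55, Rahul 0, Ivan 261, Elena 230, Kwame 225.
Ivan and Elena advance.
Runoff: Ivan is preferred to Elena by 541 voters; Elena by 230.
Ivan wins the runoff.

Ivan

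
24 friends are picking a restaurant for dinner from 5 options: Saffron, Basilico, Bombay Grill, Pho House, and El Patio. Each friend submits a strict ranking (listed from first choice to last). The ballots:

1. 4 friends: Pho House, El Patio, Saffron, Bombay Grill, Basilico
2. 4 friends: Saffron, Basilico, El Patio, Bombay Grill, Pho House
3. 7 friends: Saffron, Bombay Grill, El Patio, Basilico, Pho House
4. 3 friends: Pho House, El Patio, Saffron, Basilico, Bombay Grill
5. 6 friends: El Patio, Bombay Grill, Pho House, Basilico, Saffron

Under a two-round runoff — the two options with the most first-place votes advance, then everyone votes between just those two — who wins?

Pho House

Round 1 first-place votes: Saffron 11, Basilico 0, Bombay Grill 0, Pho House 7, El Patio 6.
Saffron and Pho House advance.
Runoff: Saffron is preferred to Pho House by 11 voters; Pho House by 13.
Pho House wins the runoff.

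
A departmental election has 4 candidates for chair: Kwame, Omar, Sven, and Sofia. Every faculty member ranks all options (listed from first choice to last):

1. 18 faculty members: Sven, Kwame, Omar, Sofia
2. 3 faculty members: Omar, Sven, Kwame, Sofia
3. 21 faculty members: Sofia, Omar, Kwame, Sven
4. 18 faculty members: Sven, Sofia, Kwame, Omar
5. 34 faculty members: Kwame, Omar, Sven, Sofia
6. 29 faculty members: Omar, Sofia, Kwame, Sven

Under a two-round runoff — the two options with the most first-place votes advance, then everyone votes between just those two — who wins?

Round 1 first-place votes: Kwame 34, Omar 32, Sven 36, Sofia 21.
Sven and Kwame advance.
Runoff: Sven is preferred to Kwame by 39 voters; Kwame by 84.
Kwame wins the runoff.

Kwame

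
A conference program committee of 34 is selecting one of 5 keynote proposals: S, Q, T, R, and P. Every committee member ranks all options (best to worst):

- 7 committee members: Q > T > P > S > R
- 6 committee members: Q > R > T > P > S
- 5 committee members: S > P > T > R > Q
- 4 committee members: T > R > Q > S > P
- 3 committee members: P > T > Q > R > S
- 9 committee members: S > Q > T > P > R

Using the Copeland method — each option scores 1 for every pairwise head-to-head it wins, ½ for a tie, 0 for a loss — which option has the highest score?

S: beats R and P; loses to Q and T → score 2.
Q: beats S, T, R, and P → score 4.
T: beats S, R, and P; loses to Q → score 3.
R: loses to S, Q, T, and P → score 0.
P: beats R; loses to S, Q, and T → score 1.
Q has the best pairwise record.

Q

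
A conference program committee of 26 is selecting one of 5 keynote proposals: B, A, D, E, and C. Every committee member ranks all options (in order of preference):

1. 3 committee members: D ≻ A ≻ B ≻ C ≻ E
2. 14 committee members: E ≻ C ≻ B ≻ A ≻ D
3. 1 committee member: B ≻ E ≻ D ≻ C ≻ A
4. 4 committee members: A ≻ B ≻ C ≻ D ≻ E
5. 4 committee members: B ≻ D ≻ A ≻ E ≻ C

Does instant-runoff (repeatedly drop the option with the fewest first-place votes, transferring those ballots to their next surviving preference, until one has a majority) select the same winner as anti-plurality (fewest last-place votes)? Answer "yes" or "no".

no

Instant-runoff — R1 B 5, A 4, D 3, E 14, C 0 (E winner). Winner: E.
Anti-plurality — last-place votes: B 0, A 1, D 14, E 7, C 4. Winner: B.
The two methods disagree.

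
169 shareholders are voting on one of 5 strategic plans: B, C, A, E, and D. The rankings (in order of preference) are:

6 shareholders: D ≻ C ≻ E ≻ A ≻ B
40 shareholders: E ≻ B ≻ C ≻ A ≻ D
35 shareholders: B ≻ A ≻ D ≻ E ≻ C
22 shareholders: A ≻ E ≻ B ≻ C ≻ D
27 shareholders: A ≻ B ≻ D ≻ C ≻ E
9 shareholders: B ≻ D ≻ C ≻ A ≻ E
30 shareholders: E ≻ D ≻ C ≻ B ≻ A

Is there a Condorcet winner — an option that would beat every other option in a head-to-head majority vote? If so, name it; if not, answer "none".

Checking pairwise contests:
E beats B 98–71.
B beats C 133–36.
B beats A 114–55.
A beats E 93–76.
B beats D 133–36.
Every option loses at least one head-to-head, so there is no Condorcet winner.

none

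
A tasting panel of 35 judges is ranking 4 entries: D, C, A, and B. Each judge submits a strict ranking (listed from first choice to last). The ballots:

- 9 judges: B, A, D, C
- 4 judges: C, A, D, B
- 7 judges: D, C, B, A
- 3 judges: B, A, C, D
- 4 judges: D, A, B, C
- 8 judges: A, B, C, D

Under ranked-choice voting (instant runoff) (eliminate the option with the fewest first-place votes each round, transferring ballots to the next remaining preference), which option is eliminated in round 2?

D

Round 1: D 11, C 4, A 8, B 12. Eliminate C.
Round 2: D 11, A 12, B 12. Eliminate D.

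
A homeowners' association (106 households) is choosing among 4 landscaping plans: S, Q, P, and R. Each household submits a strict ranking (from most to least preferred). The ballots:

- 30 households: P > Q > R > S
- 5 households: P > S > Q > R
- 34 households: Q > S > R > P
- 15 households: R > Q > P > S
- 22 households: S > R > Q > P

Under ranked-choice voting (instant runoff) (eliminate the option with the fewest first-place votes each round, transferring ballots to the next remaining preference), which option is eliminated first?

Round 1: S 22, Q 34, P 35, R 15. Eliminate R.

R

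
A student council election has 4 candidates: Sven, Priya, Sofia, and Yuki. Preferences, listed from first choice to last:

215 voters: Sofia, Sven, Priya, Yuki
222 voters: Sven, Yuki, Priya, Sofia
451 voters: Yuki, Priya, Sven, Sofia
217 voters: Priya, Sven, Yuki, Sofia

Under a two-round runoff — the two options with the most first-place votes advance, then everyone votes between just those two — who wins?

Sven

Round 1 first-place votes: Sven 222, Priya 217, Sofia 215, Yuki 451.
Yuki and Sven advance.
Runoff: Yuki is preferred to Sven by 451 voters; Sven by 654.
Sven wins the runoff.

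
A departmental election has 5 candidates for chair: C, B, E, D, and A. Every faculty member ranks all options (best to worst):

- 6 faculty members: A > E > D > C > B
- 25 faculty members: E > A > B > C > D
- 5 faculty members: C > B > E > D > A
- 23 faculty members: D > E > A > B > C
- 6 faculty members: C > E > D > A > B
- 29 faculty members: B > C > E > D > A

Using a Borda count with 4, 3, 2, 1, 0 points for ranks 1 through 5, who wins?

E

C: 6·1 + 25·1 + 5·4 + 23·0 + 6·4 + 29·3 = 162
B: 6·0 + 25·2 + 5·3 + 23·1 + 6·0 + 29·4 = 204
E: 6·3 + 25·4 + 5·2 + 23·3 + 6·3 + 29·2 = 273
D: 6·2 + 25·0 + 5·1 + 23·4 + 6·2 + 29·1 = 150
A: 6·4 + 25·3 + 5·0 + 23·2 + 6·1 + 29·0 = 151
E has the highest Borda score (273).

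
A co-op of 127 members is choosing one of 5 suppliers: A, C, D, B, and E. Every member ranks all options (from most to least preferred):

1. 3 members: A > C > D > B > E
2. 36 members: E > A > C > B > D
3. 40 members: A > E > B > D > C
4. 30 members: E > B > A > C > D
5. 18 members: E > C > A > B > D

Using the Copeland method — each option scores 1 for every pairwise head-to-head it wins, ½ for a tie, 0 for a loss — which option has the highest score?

E

A: beats C, D, and B; loses to E → score 3.
C: beats D; loses to A, B, and E → score 1.
D: loses to A, C, B, and E → score 0.
B: beats C and D; loses to A and E → score 2.
E: beats A, C, D, and B → score 4.
E has the best pairwise record.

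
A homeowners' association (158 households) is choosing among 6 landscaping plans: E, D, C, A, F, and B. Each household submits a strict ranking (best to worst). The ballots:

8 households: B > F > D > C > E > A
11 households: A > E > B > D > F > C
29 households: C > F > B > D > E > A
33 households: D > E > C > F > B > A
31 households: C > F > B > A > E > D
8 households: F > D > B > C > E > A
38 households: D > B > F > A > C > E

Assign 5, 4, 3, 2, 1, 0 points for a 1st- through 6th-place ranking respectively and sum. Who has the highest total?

E: 8·1 + 11·4 + 29·1 + 33·4 + 31·1 + 8·1 + 38·0 = 252
D: 8·3 + 11·2 + 29·2 + 33·5 + 31·0 + 8·4 + 38·5 = 491
C: 8·2 + 11·0 + 29·5 + 33·3 + 31·5 + 8·2 + 38·1 = 469
A: 8·0 + 11·5 + 29·0 + 33·0 + 31·2 + 8·0 + 38·2 = 193
F: 8·4 + 11·1 + 29·4 + 33·2 + 31·4 + 8·5 + 38·3 = 503
B: 8·5 + 11·3 + 29·3 + 33·1 + 31·3 + 8·3 + 38·4 = 462
F has the highest Borda score (503).

F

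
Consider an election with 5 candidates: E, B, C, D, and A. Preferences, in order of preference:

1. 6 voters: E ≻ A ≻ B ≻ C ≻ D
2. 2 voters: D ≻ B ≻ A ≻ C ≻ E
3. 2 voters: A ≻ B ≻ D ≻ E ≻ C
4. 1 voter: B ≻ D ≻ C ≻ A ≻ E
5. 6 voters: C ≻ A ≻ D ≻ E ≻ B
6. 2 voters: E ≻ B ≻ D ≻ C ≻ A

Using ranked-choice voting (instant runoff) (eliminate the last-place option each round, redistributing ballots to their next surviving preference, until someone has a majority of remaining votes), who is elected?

E

Round 1: E 8, B 1, C 6, D 2, A 2. Eliminate B.
Round 2: E 8, C 6, D 3, A 2. Eliminate A.
Round 3: E 8, C 6, D 5. Eliminate D.
Round 4: E 10, C 9. E has a majority.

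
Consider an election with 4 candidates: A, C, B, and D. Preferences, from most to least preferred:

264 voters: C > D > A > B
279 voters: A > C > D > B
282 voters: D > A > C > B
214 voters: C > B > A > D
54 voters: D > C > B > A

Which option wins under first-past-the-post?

First-place votes: A 279, C 478, B 0, D 336.
C has the most first-place votes.

C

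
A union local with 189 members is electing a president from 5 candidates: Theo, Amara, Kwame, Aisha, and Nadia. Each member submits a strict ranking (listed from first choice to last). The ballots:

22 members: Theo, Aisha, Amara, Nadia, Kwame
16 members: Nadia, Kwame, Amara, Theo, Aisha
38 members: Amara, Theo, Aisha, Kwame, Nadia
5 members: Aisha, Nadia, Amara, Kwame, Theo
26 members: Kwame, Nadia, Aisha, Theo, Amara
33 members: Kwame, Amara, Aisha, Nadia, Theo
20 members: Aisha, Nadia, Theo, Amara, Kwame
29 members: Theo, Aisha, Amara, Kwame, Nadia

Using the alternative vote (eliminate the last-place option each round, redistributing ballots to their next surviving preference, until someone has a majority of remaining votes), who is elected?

Theo

Round 1: Theo 51, Amara 38, Kwame 59, Aisha 25, Nadia 16. Eliminate Nadia.
Round 2: Theo 51, Amara 38, Kwame 75, Aisha 25. Eliminate Aisha.
Round 3: Theo 71, Amara 43, Kwame 75. Eliminate Amara.
Round 4: Theo 109, Kwame 80. Theo has a majority.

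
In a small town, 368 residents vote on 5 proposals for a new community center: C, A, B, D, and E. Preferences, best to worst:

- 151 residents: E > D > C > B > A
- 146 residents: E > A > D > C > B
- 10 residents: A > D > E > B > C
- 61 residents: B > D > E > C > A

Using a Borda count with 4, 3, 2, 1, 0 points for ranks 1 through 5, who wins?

E

C: 151·2 + 146·1 + 10·0 + 61·1 = 509
A: 151·0 + 146·3 + 10·4 + 61·0 = 478
B: 151·1 + 146·0 + 10·1 + 61·4 = 405
D: 151·3 + 146·2 + 10·3 + 61·3 = 958
E: 151·4 + 146·4 + 10·2 + 61·2 = 1330
E has the highest Borda score (1330).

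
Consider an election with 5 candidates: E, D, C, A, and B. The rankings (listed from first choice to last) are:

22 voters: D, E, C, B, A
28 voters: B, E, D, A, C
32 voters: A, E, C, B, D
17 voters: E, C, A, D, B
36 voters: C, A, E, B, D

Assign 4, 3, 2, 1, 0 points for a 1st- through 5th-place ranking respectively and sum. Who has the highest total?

E: 22·3 + 28·3 + 32·3 + 17·4 + 36·2 = 386
D: 22·4 + 28·2 + 32·0 + 17·1 + 36·0 = 161
C: 22·2 + 28·0 + 32·2 + 17·3 + 36·4 = 303
A: 22·0 + 28·1 + 32·4 + 17·2 + 36·3 = 298
B: 22·1 + 28·4 + 32·1 + 17·0 + 36·1 = 202
E has the highest Borda score (386).

E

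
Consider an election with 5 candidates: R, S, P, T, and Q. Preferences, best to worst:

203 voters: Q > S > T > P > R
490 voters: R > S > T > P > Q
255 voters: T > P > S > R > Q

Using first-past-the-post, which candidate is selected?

First-place votes: R 490, S 0, P 0, T 255, Q 203.
R has the most first-place votes.

R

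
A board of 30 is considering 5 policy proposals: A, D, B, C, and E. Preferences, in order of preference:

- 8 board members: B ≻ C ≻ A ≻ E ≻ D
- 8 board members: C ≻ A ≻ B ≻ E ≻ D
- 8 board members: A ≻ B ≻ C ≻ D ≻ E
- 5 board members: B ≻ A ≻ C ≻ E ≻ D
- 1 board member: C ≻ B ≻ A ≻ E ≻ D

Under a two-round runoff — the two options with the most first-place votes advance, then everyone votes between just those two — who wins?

B

Round 1 first-place votes: A 8, D 0, B 13, C 9, E 0.
B and C advance.
Runoff: B is preferred to C by 21 voters; C by 9.
B wins the runoff.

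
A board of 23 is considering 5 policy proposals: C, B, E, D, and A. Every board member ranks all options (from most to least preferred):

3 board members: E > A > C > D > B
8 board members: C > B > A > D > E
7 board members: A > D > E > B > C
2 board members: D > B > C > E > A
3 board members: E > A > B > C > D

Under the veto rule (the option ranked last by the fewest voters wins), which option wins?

Last-place votes: C 7, B 3, E 8, D 3, A 2.
A is ranked last by the fewest voters, so A wins.

A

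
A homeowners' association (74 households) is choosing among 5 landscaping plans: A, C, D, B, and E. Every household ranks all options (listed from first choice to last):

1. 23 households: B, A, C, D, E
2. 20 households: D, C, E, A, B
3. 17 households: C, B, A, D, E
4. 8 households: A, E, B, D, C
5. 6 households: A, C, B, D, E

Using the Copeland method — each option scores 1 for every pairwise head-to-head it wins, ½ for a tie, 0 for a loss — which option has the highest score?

A: beats D and E; ties C; loses to B → score 2.5.
C: beats D, B, and E; ties A → score 3.5.
D: beats E; loses to A, C, and B → score 1.
B: beats A, D, and E; loses to C → score 3.
E: loses to A, C, D, and B → score 0.
C has the best pairwise record.

C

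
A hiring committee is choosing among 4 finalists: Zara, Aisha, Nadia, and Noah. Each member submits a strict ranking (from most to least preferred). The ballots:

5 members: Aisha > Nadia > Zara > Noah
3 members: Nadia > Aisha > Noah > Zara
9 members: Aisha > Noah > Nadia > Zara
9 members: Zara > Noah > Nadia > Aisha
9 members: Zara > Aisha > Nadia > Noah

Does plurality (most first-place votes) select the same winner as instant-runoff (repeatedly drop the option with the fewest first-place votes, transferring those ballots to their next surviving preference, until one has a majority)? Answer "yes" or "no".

yes

Plurality — first-place votes: Zara 18, Aisha 14, Nadia 3, Noah 0. Winner: Zara.
Instant-runoff — R1 Zara 18, Aisha 14, Nadia 3, Noah 0 (Zara winner). Winner: Zara.
The two methods agree.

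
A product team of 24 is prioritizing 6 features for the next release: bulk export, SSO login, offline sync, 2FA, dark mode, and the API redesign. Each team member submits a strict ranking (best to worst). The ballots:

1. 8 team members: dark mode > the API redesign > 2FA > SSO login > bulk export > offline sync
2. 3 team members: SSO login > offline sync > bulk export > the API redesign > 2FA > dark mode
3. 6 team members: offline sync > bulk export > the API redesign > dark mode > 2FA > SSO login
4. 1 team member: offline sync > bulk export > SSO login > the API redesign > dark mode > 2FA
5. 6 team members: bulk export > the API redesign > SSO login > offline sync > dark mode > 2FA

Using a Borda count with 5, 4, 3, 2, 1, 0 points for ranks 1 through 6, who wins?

the API redesign

bulk export: 8·1 + 3·3 + 6·4 + 1·4 + 6·5 = 75
SSO login: 8·2 + 3·5 + 6·0 + 1·3 + 6·3 = 52
offline sync: 8·0 + 3·4 + 6·5 + 1·5 + 6·2 = 59
2FA: 8·3 + 3·1 + 6·1 + 1·0 + 6·0 = 33
dark mode: 8·5 + 3·0 + 6·2 + 1·1 + 6·1 = 59
the API redesign: 8·4 + 3·2 + 6·3 + 1·2 + 6·4 = 82
the API redesign has the highest Borda score (82).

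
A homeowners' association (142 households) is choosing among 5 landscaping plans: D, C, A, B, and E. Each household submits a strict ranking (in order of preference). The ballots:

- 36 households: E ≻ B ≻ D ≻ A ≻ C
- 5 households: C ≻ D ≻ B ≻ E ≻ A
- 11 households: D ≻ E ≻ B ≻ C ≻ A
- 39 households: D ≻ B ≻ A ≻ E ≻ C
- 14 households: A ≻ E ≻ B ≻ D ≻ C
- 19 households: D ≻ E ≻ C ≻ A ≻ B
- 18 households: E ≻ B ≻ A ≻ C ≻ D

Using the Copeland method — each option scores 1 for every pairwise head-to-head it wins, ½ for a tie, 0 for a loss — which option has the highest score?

D

D: beats C, A, B, and E → score 4.
C: loses to D, A, B, and E → score 0.
A: beats C; loses to D, B, and E → score 1.
B: beats C and A; loses to D and E → score 2.
E: beats C, A, and B; loses to D → score 3.
D has the best pairwise record.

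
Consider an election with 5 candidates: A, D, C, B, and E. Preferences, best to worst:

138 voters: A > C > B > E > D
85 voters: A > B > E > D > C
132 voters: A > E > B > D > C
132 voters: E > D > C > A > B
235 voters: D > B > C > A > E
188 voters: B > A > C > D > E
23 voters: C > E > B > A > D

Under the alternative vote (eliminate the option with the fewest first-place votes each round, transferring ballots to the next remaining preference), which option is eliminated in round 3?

Round 1: A 355, D 235, C 23, B 188, E 132. Eliminate C.
Round 2: A 355, D 235, B 188, E 155. Eliminate E.
Round 3: A 355, D 367, B 211. Eliminate B.

B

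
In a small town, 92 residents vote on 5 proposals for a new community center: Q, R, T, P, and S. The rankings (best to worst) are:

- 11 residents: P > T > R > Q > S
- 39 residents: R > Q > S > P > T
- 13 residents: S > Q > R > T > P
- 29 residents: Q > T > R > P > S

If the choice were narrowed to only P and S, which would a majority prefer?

S

Voters preferring P to S: 40; preferring S to P: 52.
S wins the head-to-head.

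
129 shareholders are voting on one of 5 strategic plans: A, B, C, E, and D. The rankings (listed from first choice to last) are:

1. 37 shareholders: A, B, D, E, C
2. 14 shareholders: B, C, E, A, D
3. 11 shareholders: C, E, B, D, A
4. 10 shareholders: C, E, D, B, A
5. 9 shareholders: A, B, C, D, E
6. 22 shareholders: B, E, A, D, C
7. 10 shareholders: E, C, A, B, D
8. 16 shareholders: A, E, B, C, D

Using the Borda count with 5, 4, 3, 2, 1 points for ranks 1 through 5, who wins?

A: 37·5 + 14·2 + 11·1 + 10·1 + 9·5 + 22·3 + 10·3 + 16·5 = 455
B: 37·4 + 14·5 + 11·3 + 10·2 + 9·4 + 22·5 + 10·2 + 16·3 = 485
C: 37·1 + 14·4 + 11·5 + 10·5 + 9·3 + 22·1 + 10·4 + 16·2 = 319
E: 37·2 + 14·3 + 11·4 + 10·4 + 9·1 + 22·4 + 10·5 + 16·4 = 411
D: 37·3 + 14·1 + 11·2 + 10·3 + 9·2 + 22·2 + 10·1 + 16·1 = 265
B has the highest Borda score (485).

B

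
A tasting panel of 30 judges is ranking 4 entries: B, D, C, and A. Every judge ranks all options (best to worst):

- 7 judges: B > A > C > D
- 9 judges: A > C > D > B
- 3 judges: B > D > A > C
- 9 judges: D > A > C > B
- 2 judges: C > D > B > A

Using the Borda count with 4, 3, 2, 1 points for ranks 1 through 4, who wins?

A

B: 7·4 + 9·1 + 3·4 + 9·1 + 2·2 = 62
D: 7·1 + 9·2 + 3·3 + 9·4 + 2·3 = 76
C: 7·2 + 9·3 + 3·1 + 9·2 + 2·4 = 70
A: 7·3 + 9·4 + 3·2 + 9·3 + 2·1 = 92
A has the highest Borda score (92).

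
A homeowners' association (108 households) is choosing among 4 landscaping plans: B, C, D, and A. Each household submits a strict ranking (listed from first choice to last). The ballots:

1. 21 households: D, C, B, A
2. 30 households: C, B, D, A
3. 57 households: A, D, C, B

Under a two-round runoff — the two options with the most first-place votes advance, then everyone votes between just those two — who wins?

A

Round 1 first-place votes: B 0, C 30, D 21, A 57.
A and C advance.
Runoff: A is preferred to C by 57 voters; C by 51.
A wins the runoff.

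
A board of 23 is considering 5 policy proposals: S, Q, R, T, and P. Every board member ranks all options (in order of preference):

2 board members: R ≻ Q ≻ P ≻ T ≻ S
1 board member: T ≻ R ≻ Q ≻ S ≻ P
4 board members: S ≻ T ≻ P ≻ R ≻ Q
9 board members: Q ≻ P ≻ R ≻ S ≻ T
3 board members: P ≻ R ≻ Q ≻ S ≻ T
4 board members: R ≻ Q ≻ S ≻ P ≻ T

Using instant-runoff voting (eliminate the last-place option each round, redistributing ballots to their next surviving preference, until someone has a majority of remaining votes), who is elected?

R

Round 1: S 4, Q 9, R 6, T 1, P 3. Eliminate T.
Round 2: S 4, Q 9, R 7, P 3. Eliminate P.
Round 3: S 4, Q 9, R 10. Eliminate S.
Round 4: Q 9, R 14. R has a majority.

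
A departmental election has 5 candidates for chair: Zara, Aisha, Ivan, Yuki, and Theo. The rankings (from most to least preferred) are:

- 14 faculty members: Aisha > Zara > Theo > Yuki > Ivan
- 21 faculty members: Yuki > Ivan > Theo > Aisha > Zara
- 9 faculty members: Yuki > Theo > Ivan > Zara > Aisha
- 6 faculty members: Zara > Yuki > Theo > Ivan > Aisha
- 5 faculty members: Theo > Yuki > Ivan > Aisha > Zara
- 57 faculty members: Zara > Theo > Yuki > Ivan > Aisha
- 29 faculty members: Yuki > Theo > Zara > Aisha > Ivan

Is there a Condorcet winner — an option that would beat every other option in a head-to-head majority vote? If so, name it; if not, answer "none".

Zara vs Aisha: 101–40 for Zara.
Zara vs Ivan: 106–35 for Zara.
Zara vs Yuki: 77–64 for Zara.
Zara vs Theo: 77–64 for Zara.
Zara beats every other option head-to-head.

Zara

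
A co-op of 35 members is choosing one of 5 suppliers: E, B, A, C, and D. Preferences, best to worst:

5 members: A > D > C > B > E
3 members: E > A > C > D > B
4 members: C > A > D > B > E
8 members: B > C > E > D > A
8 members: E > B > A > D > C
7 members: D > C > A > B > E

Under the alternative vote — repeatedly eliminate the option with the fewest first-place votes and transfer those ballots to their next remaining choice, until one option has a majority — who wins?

Round 1: E 11, B 8, A 5, C 4, D 7. Eliminate C.
Round 2: E 11, B 8, A 9, D 7. Eliminate D.
Round 3: E 11, B 8, A 16. Eliminate B.
Round 4: E 19, A 16. E has a majority.

E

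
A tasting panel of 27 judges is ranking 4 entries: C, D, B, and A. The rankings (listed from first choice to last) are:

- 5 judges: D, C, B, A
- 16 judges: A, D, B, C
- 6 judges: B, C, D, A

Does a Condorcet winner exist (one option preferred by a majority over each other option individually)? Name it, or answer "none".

A vs C: 16–11 for A.
A vs D: 16–11 for A.
A vs B: 16–11 for A.
A beats every other option head-to-head.

A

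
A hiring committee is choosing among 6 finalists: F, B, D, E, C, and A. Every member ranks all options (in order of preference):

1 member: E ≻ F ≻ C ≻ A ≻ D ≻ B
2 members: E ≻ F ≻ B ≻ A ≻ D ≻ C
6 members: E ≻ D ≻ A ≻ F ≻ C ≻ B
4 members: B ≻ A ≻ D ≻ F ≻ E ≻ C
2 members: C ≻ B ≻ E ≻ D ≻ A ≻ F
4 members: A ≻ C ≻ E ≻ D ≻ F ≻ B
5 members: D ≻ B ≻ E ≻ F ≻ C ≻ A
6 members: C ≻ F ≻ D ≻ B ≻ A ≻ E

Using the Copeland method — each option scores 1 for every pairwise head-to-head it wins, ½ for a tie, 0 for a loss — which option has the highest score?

F: beats B and C; loses to D, E, and A → score 2.
B: beats E and A; loses to F, D, and C → score 2.
D: beats F, B, C, and A; ties E → score 4.5.
E: beats F, C, and A; ties D; loses to B → score 3.5.
C: beats B; loses to F, D, E, and A → score 1.
A: beats F and C; loses to B, D, and E → score 2.
D has the best pairwise record.

D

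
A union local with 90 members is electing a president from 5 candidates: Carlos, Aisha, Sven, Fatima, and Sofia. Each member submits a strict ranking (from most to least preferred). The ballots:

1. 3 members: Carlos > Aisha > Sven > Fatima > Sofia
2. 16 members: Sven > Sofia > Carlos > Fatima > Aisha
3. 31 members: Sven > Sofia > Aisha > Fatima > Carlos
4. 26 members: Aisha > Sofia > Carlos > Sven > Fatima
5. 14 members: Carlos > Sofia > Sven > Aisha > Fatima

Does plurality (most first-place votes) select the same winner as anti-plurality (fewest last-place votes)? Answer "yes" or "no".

Plurality — first-place votes: Carlos 17, Aisha 26, Sven 47, Fatima 0, Sofia 0. Winner: Sven.
Anti-plurality — last-place votes: Carlos 31, Aisha 16, Sven 0, Fatima 40, Sofia 3. Winner: Sven.
The two methods agree.

yes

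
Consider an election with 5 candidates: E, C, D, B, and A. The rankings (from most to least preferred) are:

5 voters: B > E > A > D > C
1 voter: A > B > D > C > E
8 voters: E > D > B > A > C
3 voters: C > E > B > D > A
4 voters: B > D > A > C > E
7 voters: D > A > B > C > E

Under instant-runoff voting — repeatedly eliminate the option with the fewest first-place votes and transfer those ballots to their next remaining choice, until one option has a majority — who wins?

Round 1: E 8, C 3, D 7, B 9, A 1. Eliminate A.
Round 2: E 8, C 3, D 7, B 10. Eliminate C.
Round 3: E 11, D 7, B 10. Eliminate D.
Round 4: E 11, B 17. B has a majority.

B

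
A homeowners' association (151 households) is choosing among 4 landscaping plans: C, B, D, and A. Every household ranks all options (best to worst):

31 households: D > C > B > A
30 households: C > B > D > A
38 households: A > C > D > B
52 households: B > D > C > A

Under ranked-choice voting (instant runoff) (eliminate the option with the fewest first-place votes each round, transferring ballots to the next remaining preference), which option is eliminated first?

C

Round 1: C 30, B 52, D 31, A 38. Eliminate C.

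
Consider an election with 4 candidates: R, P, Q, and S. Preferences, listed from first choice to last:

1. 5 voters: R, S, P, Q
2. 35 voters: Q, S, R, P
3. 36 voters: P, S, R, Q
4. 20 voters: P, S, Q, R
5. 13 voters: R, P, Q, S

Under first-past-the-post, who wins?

P

First-place votes: R 18, P 56, Q 35, S 0.
P has the most first-place votes.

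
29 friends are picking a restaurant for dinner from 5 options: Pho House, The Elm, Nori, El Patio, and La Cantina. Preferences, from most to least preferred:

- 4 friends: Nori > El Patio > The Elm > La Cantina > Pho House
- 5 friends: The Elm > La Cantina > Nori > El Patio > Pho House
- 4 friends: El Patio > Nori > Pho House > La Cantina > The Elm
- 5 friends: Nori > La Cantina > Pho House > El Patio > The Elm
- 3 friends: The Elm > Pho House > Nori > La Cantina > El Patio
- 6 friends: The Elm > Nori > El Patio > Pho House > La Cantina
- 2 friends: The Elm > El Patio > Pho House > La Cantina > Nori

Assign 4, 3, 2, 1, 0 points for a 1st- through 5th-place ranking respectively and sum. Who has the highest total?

Nori

Pho House: 4·0 + 5·0 + 4·2 + 5·2 + 3·3 + 6·1 + 2·2 = 37
The Elm: 4·2 + 5·4 + 4·0 + 5·0 + 3·4 + 6·4 + 2·4 = 72
Nori: 4·4 + 5·2 + 4·3 + 5·4 + 3·2 + 6·3 + 2·0 = 82
El Patio: 4·3 + 5·1 + 4·4 + 5·1 + 3·0 + 6·2 + 2·3 = 56
La Cantina: 4·1 + 5·3 + 4·1 + 5·3 + 3·1 + 6·0 + 2·1 = 43
Nori has the highest Borda score (82).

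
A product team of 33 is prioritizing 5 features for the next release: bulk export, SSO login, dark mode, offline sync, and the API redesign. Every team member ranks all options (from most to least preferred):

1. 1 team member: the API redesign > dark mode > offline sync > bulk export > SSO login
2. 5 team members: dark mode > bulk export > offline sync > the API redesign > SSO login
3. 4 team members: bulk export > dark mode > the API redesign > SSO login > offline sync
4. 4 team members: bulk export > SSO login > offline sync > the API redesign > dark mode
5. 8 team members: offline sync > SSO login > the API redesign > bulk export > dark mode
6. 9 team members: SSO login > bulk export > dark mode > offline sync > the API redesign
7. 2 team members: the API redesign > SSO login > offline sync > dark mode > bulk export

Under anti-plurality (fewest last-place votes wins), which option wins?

bulk export

Last-place votes: bulk export 2, SSO login 6, dark mode 12, offline sync 4, the API redesign 9.
bulk export is ranked last by the fewest voters, so bulk export wins.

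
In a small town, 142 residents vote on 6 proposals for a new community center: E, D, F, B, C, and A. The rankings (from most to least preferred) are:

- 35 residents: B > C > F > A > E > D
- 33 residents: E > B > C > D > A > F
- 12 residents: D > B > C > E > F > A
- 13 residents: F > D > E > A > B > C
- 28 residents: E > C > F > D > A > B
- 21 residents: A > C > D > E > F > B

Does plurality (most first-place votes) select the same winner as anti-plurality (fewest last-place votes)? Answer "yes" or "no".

yes

Plurality — first-place votes: E 61, D 12, F 13, B 35, C 0, A 21. Winner: E.
Anti-plurality — last-place votes: E 0, D 35, F 33, B 49, C 13, A 12. Winner: E.
The two methods agree.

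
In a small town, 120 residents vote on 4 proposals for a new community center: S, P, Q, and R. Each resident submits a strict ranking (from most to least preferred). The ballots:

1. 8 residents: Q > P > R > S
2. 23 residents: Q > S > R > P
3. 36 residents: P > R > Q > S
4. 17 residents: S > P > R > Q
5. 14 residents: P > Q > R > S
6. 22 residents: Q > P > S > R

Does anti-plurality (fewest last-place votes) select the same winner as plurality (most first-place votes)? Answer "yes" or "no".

Anti-plurality — last-place votes: S 58, P 23, Q 17, R 22. Winner: Q.
Plurality — first-place votes: S 17, P 50, Q 53, R 0. Winner: Q.
The two methods agree.

yes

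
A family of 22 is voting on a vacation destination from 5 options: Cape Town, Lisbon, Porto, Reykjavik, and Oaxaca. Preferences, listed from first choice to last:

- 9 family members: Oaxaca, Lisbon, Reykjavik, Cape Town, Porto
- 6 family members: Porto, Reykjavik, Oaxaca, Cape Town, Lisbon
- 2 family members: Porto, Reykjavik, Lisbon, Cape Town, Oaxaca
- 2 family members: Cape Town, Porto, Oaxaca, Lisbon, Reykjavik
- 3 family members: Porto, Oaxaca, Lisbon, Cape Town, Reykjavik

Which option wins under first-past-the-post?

First-place votes: Cape Town 2, Lisbon 0, Porto 11, Reykjavik 0, Oaxaca 9.
Porto has the most first-place votes.

Porto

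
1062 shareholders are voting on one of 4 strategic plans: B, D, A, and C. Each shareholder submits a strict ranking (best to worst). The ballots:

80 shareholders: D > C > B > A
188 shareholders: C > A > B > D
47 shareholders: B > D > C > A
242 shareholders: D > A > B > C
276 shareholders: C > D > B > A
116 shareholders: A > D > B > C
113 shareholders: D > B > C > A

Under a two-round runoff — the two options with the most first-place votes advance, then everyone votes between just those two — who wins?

Round 1 first-place votes: B 47, D 435, A 116, C 464.
C and D advance.
Runoff: C is preferred to D by 464 voters; D by 598.
D wins the runoff.

D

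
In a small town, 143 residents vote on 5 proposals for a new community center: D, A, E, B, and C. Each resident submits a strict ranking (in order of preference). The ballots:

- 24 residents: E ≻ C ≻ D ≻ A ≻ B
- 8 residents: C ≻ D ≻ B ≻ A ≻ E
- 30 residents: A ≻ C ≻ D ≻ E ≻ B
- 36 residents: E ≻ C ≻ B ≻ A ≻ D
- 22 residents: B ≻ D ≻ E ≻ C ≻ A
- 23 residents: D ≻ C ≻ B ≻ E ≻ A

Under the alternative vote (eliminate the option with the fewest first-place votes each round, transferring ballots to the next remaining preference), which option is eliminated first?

Round 1: D 23, A 30, E 60, B 22, C 8. Eliminate C.

C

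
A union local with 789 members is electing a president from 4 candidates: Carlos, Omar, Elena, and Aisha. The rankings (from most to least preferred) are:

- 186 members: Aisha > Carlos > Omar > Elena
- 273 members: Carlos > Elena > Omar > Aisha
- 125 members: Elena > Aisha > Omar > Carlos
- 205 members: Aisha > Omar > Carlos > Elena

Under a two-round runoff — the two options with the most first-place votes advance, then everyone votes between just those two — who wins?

Aisha

Round 1 first-place votes: Carlos 273, Omar 0, Elena 125, Aisha 391.
Aisha and Carlos advance.
Runoff: Aisha is preferred to Carlos by 516 voters; Carlos by 273.
Aisha wins the runoff.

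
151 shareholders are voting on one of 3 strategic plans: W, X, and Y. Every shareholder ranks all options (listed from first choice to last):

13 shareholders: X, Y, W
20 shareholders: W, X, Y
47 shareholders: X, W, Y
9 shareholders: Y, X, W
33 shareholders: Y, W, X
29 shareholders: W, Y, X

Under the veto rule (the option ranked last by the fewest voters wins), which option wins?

Last-place votes: W 22, X 62, Y 67.
W is ranked last by the fewest voters, so W wins.

W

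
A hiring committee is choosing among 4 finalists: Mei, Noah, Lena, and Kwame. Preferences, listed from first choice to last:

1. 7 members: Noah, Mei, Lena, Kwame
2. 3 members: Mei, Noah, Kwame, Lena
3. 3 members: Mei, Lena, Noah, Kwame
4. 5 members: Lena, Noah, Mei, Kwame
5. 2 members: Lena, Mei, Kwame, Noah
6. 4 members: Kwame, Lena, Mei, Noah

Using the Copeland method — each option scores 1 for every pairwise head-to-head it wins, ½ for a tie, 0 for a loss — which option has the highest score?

Mei

Mei: beats Lena and Kwame; ties Noah → score 2.5.
Noah: beats Kwame; ties Mei; loses to Lena → score 1.5.
Lena: beats Noah and Kwame; loses to Mei → score 2.
Kwame: loses to Mei, Noah, and Lena → score 0.
Mei has the best pairwise record.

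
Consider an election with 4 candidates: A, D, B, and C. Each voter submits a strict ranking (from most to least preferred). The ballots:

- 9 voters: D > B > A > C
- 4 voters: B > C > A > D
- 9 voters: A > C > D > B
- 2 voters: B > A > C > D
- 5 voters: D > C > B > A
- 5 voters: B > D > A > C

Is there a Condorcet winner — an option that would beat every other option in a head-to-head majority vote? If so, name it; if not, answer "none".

D vs A: 19–15 for D.
D vs B: 23–11 for D.
D vs C: 19–15 for D.
D beats every other option head-to-head.

D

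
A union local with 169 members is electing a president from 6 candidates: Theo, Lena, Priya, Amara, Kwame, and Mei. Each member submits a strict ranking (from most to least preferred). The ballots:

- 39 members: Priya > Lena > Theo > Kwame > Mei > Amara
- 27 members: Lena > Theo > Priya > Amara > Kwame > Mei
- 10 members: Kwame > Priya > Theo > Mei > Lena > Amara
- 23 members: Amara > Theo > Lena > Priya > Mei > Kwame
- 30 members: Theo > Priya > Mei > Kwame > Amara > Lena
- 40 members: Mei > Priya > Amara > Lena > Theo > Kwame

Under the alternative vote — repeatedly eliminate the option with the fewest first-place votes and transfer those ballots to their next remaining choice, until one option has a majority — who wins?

Round 1: Theo 30, Lena 27, Priya 39, Amara 23, Kwame 10, Mei 40. Eliminate Kwame.
Round 2: Theo 30, Lena 27, Priya 49, Amara 23, Mei 40. Eliminate Amara.
Round 3: Theo 53, Lena 27, Priya 49, Mei 40. Eliminate Lena.
Round 4: Theo 80, Priya 49, Mei 40. Eliminate Mei.
Round 5: Theo 80, Priya 89. Priya has a majority.

Priya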